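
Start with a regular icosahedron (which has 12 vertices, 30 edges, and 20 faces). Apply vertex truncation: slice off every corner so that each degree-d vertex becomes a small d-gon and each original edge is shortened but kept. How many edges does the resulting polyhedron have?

90

Truncation replaces each original edge-end by a new vertex, so V′ = 2E = 60.
Each original edge survives, and each old vertex of degree d contributes d new edges; summing degrees gives Σd = 2E, so E′ = E + 2E = 3E = 90.
Each original face survives and each original vertex becomes one new face: F′ = F + V = 32.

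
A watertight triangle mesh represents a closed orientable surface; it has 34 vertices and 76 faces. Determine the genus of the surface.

3

Every face is a triangle, so 2E = 3·76 = 228, giving E = 114.
χ = V − E + F = 34 − 114 + 76 = -4.
For a closed orientable surface χ = 2 − 2g, so g = (2 − (-4))/2 = 3.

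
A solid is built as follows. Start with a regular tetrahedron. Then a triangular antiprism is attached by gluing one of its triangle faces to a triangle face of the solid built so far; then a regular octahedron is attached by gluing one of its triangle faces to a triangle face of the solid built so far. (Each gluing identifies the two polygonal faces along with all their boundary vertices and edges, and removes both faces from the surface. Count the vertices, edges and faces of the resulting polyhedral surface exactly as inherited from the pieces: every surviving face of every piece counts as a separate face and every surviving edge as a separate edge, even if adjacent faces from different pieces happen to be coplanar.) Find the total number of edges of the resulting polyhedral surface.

A regular tetrahedron: V=4, E=6, F=4.
Attach a triangular antiprism (V=6, E=12, F=8) along a 3-gon: merge 3 vertices and 3 edges, delete both glued faces → V=7, E=15, F=10.
Attach a regular octahedron (V=6, E=12, F=8) along a 3-gon: merge 3 vertices and 3 edges, delete both glued faces → V=10, E=24, F=16.
Check: V − E + F = 10 − 24 + 16 = 2.

24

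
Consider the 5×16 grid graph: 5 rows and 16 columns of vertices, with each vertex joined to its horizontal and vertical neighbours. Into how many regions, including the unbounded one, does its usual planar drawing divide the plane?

The grid has V = 5·16 = 80 vertices and E = 5·15 + 16·4 = 139 edges.
F = 2 − V + E = 2 − 80 + 139 = 61.

61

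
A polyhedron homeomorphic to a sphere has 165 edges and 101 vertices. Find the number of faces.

Here V − E + F = 2.
F = 2 − V + E = 2 − 101 + 165 = 66.

66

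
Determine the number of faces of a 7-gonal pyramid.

8

A pyramid on an n-gon base has one n-gon and n triangles: V = 7 + 1 = 8, E = 2·7 = 14, F = 7 + 1 = 8.
Check: V − E + F = 8 − 14 + 8 = 2.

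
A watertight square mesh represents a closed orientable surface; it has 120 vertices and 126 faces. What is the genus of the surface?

Every face is a square, so 2E = 4·126 = 504, giving E = 252.
χ = V − E + F = 120 − 252 + 126 = -6.
For a closed orientable surface χ = 2 − 2g, so g = (2 − (-6))/2 = 4.

4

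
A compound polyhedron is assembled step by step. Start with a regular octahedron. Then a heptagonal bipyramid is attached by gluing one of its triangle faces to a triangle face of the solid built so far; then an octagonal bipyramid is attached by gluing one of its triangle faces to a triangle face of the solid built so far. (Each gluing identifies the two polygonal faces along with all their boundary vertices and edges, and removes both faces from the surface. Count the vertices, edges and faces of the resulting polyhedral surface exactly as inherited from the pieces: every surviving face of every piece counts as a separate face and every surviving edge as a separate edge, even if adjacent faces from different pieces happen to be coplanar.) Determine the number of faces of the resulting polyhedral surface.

A regular octahedron: V=6, E=12, F=8.
Attach a heptagonal bipyramid (V=9, E=21, F=14) along a 3-gon: merge 3 vertices and 3 edges, delete both glued faces → V=12, E=30, F=20.
Attach an octagonal bipyramid (V=10, E=24, F=16) along a 3-gon: merge 3 vertices and 3 edges, delete both glued faces → V=19, E=51, F=34.
Check: V − E + F = 19 − 51 + 34 = 2.

34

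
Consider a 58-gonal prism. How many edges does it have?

174

A prism on an n-gon has two n-gon bases and n rectangular sides: V = 2·58 = 116, E = 3·58 = 174, F = 58 + 2 = 60.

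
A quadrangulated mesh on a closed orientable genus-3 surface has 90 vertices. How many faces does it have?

94

χ = 2 − 2·3 = -4, and every face is a square so 4F = 2E.
V − E + F = -4 with E = 4F/2 gives 90 − (4/2 − 1)·F = -4, so F = 94 and E = 188.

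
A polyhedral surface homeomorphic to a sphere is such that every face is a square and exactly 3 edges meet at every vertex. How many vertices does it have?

8

Each face has 4 edges and each edge borders two faces, so 2E = 4F.
Each vertex has degree 3, so 3V = 2E and hence V = 4F/3.
Euler: V − E + F = 2 ⇒ (4F/3) − (4F/2) + F = 2.
Multiply by 6: (8 − 12 + 6)F = 12, i.e. 2F = 12.
So F = 6, E = 4·6/2 = 12, V = 4·6/3 = 8.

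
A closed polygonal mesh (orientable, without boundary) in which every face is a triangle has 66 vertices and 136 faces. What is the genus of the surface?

Every face is a triangle, so 2E = 3·136 = 408, giving E = 204.
χ = V − E + F = 66 − 204 + 136 = -2.
For a closed orientable surface χ = 2 − 2g, so g = (2 − (-2))/2 = 2.

2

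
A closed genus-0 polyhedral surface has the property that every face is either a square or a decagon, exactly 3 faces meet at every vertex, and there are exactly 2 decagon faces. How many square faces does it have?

10

Let x be the number of squares; then F = 2 + x.
Edge–face incidences: 2E = 10·2 + 4·x = 20 + 4x.
Every vertex has degree 3, so 3V = 2E.
Euler: V − E + F = 2 ⇒ (2E)/3 − E + (2 + x) = 2.
Multiply by 6: 2·(2E) − 3·(2E) + 6·(2 + x) = 12, i.e. 12 + 6x − (20 + 4x) = 12.
Collecting terms: 2x − 8 = 12, so 2x = 20, so x = 10.
Then 2E = 20 + 4·10 = 60, so E = 30, V = 2E/3 = 20, F = 2 + 10 = 12.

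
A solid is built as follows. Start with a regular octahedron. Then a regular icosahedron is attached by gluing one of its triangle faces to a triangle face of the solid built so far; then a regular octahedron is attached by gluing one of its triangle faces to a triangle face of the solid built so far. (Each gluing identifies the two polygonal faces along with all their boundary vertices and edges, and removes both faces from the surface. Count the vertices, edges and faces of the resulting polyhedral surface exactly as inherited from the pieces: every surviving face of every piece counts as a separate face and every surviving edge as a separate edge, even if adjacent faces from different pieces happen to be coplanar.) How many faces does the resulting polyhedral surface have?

A regular octahedron: V=6, E=12, F=8.
Attach a regular icosahedron (V=12, E=30, F=20) along a 3-gon: merge 3 vertices and 3 edges, delete both glued faces → V=15, E=39, F=26.
Attach a regular octahedron (V=6, E=12, F=8) along a 3-gon: merge 3 vertices and 3 edges, delete both glued faces → V=18, E=48, F=32.
Check: V − E + F = 18 − 48 + 32 = 2.

32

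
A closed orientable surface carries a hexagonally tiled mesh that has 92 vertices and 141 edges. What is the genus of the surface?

Every face is a hexagon and each edge borders two faces, so 6F = 2·141, giving F = 47.
χ = V − E + F = 92 − 141 + 47 = -2.
For a closed orientable surface χ = 2 − 2g, so g = (2 − (-2))/2 = 2.

2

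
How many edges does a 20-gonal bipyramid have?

60

A bipyramid over an n-gon has 2n triangular faces and n + 2 vertices: V = 20 + 2 = 22, E = 3·20 = 60, F = 2·20 = 40.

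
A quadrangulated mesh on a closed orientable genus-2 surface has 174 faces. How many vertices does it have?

χ = 2 − 2·2 = -2, and every face is a square so 4F = 2E.
E = 4·174/2 = 348. Then V = -2 + E − F = -2 + 348 − 174 = 172.

172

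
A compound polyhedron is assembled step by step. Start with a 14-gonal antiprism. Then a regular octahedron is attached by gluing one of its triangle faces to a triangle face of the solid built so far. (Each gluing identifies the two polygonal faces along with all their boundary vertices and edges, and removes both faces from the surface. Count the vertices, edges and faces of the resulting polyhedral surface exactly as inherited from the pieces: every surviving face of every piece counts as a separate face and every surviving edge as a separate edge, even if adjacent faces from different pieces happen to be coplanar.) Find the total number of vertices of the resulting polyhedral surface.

A 14-gonal antiprism: V=28, E=56, F=30.
Attach a regular octahedron (V=6, E=12, F=8) along a 3-gon: merge 3 vertices and 3 edges, delete both glued faces → V=31, E=65, F=36.
Check: V − E + F = 31 − 65 + 36 = 2.

31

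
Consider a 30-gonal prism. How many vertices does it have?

60

A prism on an n-gon has two n-gon bases and n rectangular sides: V = 2·30 = 60, E = 3·30 = 90, F = 30 + 2 = 32.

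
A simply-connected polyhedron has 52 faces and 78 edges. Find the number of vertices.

28

Here V − E + F = 2.
V = 2 + E − F = 2 + 78 − 52 = 28.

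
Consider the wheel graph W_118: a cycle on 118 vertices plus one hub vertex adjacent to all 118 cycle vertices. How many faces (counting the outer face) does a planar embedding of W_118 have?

W_118 has V = 118 + 1 = 119 vertices and E = 2·118 = 236 edges.
By Euler's formula F = 2 − V + E = 2 − 119 + 236 = 119.

119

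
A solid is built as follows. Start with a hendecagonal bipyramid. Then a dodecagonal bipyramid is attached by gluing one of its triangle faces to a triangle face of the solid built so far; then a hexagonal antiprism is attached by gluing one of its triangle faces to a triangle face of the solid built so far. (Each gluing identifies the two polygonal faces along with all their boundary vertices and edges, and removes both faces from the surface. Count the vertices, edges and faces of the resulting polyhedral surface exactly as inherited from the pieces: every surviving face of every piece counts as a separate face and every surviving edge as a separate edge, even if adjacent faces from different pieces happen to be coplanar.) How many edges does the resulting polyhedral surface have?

87

A hendecagonal bipyramid: V=13, E=33, F=22.
Attach a dodecagonal bipyramid (V=14, E=36, F=24) along a 3-gon: merge 3 vertices and 3 edges, delete both glued faces → V=24, E=66, F=44.
Attach a hexagonal antiprism (V=12, E=24, F=14) along a 3-gon: merge 3 vertices and 3 edges, delete both glued faces → V=33, E=87, F=56.
Check: V − E + F = 33 − 87 + 56 = 2.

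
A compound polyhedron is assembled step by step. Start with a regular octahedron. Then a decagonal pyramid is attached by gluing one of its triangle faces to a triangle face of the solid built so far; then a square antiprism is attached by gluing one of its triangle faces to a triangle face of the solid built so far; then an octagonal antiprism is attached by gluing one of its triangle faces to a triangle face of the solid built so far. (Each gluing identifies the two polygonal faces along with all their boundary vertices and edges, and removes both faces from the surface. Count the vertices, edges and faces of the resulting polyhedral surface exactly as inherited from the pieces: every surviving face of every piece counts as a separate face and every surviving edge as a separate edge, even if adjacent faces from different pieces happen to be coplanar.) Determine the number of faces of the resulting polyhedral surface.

41

A regular octahedron: V=6, E=12, F=8.
Attach a decagonal pyramid (V=11, E=20, F=11) along a 3-gon: merge 3 vertices and 3 edges, delete both glued faces → V=14, E=29, F=17.
Attach a square antiprism (V=8, E=16, F=10) along a 3-gon: merge 3 vertices and 3 edges, delete both glued faces → V=19, E=42, F=25.
Attach an octagonal antiprism (V=16, E=32, F=18) along a 3-gon: merge 3 vertices and 3 edges, delete both glued faces → V=32, E=71, F=41.
Check: V − E + F = 32 − 71 + 41 = 2.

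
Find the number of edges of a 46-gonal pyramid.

92

A pyramid on an n-gon base has one n-gon and n triangles: V = 46 + 1 = 47, E = 2·46 = 92, F = 46 + 1 = 47.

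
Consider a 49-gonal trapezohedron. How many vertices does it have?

The n-trapezohedron (dual of the n-antiprism) has V = 2·49 + 2 = 100, E = 4·49 = 196, F = 2·49 = 98.

100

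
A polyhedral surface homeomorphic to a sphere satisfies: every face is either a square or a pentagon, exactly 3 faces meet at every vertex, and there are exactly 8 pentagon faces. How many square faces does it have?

2

Let x be the number of squares; then F = 8 + x.
Edge–face incidences: 2E = 5·8 + 4·x = 40 + 4x.
Every vertex has degree 3, so 3V = 2E.
Euler: V − E + F = 2 ⇒ (2E)/3 − E + (8 + x) = 2.
Multiply by 6: 2·(2E) − 3·(2E) + 6·(8 + x) = 12, i.e. 48 + 6x − (40 + 4x) = 12.
Collecting terms: 2x + 8 = 12, so 2x = 4, so x = 2.
Then 2E = 40 + 4·2 = 48, so E = 24, V = 2E/3 = 16, F = 8 + 2 = 10.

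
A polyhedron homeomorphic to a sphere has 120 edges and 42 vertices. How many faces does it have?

80

Here V − E + F = 2.
F = 2 − V + E = 2 − 42 + 120 = 80.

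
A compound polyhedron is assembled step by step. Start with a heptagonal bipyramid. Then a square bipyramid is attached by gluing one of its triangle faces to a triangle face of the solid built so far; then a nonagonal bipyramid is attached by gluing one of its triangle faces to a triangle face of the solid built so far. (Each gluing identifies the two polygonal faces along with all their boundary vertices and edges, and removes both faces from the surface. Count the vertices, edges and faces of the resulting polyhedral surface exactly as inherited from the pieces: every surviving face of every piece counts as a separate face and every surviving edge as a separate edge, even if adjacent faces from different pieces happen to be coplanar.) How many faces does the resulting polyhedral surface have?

36

A heptagonal bipyramid: V=9, E=21, F=14.
Attach a square bipyramid (V=6, E=12, F=8) along a 3-gon: merge 3 vertices and 3 edges, delete both glued faces → V=12, E=30, F=20.
Attach a nonagonal bipyramid (V=11, E=27, F=18) along a 3-gon: merge 3 vertices and 3 edges, delete both glued faces → V=20, E=54, F=36.
Check: V − E + F = 20 − 54 + 36 = 2.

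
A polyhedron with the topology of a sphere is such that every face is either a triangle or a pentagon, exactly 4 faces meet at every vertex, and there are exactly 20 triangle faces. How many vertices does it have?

30

Let x be the number of pentagons; then F = 20 + x.
Edge–face incidences: 2E = 3·20 + 5·x = 60 + 5x.
Every vertex has degree 4, so 4V = 2E.
Euler: V − E + F = 2 ⇒ (2E)/4 − E + (20 + x) = 2.
Multiply by 8: 2·(2E) − 4·(2E) + 8·(20 + x) = 16, i.e. 160 + 8x − 2·(60 + 5x) = 16.
Collecting terms: −2x + 40 = 16, so −2x = −24, so x = 12.
Then 2E = 60 + 5·12 = 120, so E = 60, V = 2E/4 = 30, F = 20 + 12 = 32.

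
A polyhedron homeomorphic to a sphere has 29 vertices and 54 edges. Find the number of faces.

27

Here V − E + F = 2.
F = 2 − V + E = 2 − 29 + 54 = 27.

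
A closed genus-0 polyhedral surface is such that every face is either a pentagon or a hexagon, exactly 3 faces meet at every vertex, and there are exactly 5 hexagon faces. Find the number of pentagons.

12

Let x be the number of pentagons; then F = 5 + x.
Edge–face incidences: 2E = 6·5 + 5·x = 30 + 5x.
Every vertex has degree 3, so 3V = 2E.
Euler: V − E + F = 2 ⇒ (2E)/3 − E + (5 + x) = 2.
Multiply by 6: 2·(2E) − 3·(2E) + 6·(5 + x) = 12, i.e. 30 + 6x − (30 + 5x) = 12.
Collecting terms: x = 12.
Then 2E = 30 + 5·12 = 90, so E = 45, V = 2E/3 = 30, F = 5 + 12 = 17.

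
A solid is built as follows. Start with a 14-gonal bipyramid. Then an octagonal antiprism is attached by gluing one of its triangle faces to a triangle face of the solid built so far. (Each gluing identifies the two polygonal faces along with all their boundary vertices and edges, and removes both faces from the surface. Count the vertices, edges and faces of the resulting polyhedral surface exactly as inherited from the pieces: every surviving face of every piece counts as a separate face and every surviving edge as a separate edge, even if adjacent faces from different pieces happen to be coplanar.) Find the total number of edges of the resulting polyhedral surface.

A 14-gonal bipyramid: V=16, E=42, F=28.
Attach an octagonal antiprism (V=16, E=32, F=18) along a 3-gon: merge 3 vertices and 3 edges, delete both glued faces → V=29, E=71, F=44.
Check: V − E + F = 29 − 71 + 44 = 2.

71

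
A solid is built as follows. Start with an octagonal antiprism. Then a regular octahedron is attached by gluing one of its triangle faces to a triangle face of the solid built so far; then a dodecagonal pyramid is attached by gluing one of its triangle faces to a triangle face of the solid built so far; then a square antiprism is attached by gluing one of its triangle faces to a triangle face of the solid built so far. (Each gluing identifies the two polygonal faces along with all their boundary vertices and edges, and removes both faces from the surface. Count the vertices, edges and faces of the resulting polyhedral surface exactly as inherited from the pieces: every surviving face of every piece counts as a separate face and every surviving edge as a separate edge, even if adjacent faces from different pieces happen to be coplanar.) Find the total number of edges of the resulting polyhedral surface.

75

An octagonal antiprism: V=16, E=32, F=18.
Attach a regular octahedron (V=6, E=12, F=8) along a 3-gon: merge 3 vertices and 3 edges, delete both glued faces → V=19, E=41, F=24.
Attach a dodecagonal pyramid (V=13, E=24, F=13) along a 3-gon: merge 3 vertices and 3 edges, delete both glued faces → V=29, E=62, F=35.
Attach a square antiprism (V=8, E=16, F=10) along a 3-gon: merge 3 vertices and 3 edges, delete both glued faces → V=34, E=75, F=43.
Check: V − E + F = 34 − 75 + 43 = 2.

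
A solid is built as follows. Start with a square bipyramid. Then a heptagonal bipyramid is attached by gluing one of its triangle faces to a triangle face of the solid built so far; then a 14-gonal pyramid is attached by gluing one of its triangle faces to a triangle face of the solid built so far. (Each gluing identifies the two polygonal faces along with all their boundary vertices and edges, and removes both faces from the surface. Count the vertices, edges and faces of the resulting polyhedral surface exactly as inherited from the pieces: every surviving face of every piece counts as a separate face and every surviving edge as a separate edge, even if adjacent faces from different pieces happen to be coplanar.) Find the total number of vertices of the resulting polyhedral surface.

24

A square bipyramid: V=6, E=12, F=8.
Attach a heptagonal bipyramid (V=9, E=21, F=14) along a 3-gon: merge 3 vertices and 3 edges, delete both glued faces → V=12, E=30, F=20.
Attach a 14-gonal pyramid (V=15, E=28, F=15) along a 3-gon: merge 3 vertices and 3 edges, delete both glued faces → V=24, E=55, F=33.
Check: V − E + F = 24 − 55 + 33 = 2.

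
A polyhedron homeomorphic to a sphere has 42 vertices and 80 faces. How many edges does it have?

Here V − E + F = 2.
E = V + F − (2) = 42 + 80 − (2) = 120.

120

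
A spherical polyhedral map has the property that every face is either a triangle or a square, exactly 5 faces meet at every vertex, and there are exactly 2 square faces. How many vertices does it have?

16

Let x be the number of triangles; then F = 2 + x.
Edge–face incidences: 2E = 4·2 + 3·x = 8 + 3x.
Every vertex has degree 5, so 5V = 2E.
Euler: V − E + F = 2 ⇒ (2E)/5 − E + (2 + x) = 2.
Multiply by 10: 2·(2E) − 5·(2E) + 10·(2 + x) = 20, i.e. 20 + 10x − 3·(8 + 3x) = 20.
Collecting terms: x − 4 = 20, so x = 24.
Then 2E = 8 + 3·24 = 80, so E = 40, V = 2E/5 = 16, F = 2 + 24 = 26.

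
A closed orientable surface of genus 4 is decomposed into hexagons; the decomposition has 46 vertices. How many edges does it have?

78

χ = 2 − 2·4 = -6, and every face is a hexagon so 6F = 2E.
V − E + F = -6 with E = 6F/2 gives 46 − (6/2 − 1)·F = -6, so F = 26 and E = 78.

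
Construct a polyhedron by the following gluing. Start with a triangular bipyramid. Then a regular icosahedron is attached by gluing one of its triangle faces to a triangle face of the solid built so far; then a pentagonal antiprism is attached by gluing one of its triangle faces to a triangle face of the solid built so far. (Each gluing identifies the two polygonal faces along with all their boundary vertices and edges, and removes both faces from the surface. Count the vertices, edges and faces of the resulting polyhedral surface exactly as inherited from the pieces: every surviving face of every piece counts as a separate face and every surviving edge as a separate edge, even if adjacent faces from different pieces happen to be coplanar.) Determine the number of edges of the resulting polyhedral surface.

53

A triangular bipyramid: V=5, E=9, F=6.
Attach a regular icosahedron (V=12, E=30, F=20) along a 3-gon: merge 3 vertices and 3 edges, delete both glued faces → V=14, E=36, F=24.
Attach a pentagonal antiprism (V=10, E=20, F=12) along a 3-gon: merge 3 vertices and 3 edges, delete both glued faces → V=21, E=53, F=34.
Check: V − E + F = 21 − 53 + 34 = 2.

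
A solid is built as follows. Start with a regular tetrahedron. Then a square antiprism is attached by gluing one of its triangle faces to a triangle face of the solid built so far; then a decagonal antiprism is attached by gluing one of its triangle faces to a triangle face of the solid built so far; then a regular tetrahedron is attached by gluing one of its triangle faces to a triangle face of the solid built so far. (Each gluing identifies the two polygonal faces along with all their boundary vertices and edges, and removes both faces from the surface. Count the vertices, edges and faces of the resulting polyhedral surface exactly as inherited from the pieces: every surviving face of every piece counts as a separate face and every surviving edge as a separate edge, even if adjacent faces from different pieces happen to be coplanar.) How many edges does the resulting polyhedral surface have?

A regular tetrahedron: V=4, E=6, F=4.
Attach a square antiprism (V=8, E=16, F=10) along a 3-gon: merge 3 vertices and 3 edges, delete both glued faces → V=9, E=19, F=12.
Attach a decagonal antiprism (V=20, E=40, F=22) along a 3-gon: merge 3 vertices and 3 edges, delete both glued faces → V=26, E=56, F=32.
Attach a regular tetrahedron (V=4, E=6, F=4) along a 3-gon: merge 3 vertices and 3 edges, delete both glued faces → V=27, E=59, F=34.
Check: V − E + F = 27 − 59 + 34 = 2.

59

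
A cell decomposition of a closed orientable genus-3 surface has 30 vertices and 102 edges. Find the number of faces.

68

For a closed orientable surface of genus 3, χ = 2 − 2·3 = -4.
F = -4 − V + E = -4 − 30 + 102 = 68.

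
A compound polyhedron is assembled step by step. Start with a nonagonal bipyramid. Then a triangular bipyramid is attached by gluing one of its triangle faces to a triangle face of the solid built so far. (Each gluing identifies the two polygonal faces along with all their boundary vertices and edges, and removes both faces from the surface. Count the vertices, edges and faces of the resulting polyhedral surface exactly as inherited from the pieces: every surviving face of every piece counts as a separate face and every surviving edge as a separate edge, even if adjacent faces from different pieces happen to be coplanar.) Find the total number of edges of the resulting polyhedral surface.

A nonagonal bipyramid: V=11, E=27, F=18.
Attach a triangular bipyramid (V=5, E=9, F=6) along a 3-gon: merge 3 vertices and 3 edges, delete both glued faces → V=13, E=33, F=22.
Check: V − E + F = 13 − 33 + 22 = 2.

33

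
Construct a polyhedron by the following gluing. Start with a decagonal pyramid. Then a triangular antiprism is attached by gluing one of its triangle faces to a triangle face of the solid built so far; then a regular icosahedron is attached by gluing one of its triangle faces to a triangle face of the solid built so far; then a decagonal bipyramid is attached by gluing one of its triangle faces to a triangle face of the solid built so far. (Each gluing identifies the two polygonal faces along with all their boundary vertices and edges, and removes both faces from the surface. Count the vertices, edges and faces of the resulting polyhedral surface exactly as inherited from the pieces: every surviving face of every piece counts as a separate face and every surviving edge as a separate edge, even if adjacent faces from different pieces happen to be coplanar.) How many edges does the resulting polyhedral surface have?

83

A decagonal pyramid: V=11, E=20, F=11.
Attach a triangular antiprism (V=6, E=12, F=8) along a 3-gon: merge 3 vertices and 3 edges, delete both glued faces → V=14, E=29, F=17.
Attach a regular icosahedron (V=12, E=30, F=20) along a 3-gon: merge 3 vertices and 3 edges, delete both glued faces → V=23, E=56, F=35.
Attach a decagonal bipyramid (V=12, E=30, F=20) along a 3-gon: merge 3 vertices and 3 edges, delete both glued faces → V=32, E=83, F=53.
Check: V − E + F = 32 − 83 + 53 = 2.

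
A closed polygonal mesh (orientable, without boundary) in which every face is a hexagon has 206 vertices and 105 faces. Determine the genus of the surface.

Every face is a hexagon, so 2E = 6·105 = 630, giving E = 315.
χ = V − E + F = 206 − 315 + 105 = -4.
For a closed orientable surface χ = 2 − 2g, so g = (2 − (-4))/2 = 3.

3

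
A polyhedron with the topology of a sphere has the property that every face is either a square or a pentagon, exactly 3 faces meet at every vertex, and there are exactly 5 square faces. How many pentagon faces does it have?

2

Let x be the number of pentagons; then F = 5 + x.
Edge–face incidences: 2E = 4·5 + 5·x = 20 + 5x.
Every vertex has degree 3, so 3V = 2E.
Euler: V − E + F = 2 ⇒ (2E)/3 − E + (5 + x) = 2.
Multiply by 6: 2·(2E) − 3·(2E) + 6·(5 + x) = 12, i.e. 30 + 6x − (20 + 5x) = 12.
Collecting terms: x + 10 = 12, so x = 2.
Then 2E = 20 + 5·2 = 30, so E = 15, V = 2E/3 = 10, F = 5 + 2 = 7.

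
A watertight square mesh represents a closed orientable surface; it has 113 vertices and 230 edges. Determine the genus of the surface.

Every face is a square and each edge borders two faces, so 4F = 2·230, giving F = 115.
χ = V − E + F = 113 − 230 + 115 = -2.
For a closed orientable surface χ = 2 − 2g, so g = (2 − (-2))/2 = 2.

2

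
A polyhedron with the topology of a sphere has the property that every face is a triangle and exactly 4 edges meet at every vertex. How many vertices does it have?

Each face has 3 edges and each edge borders two faces, so 2E = 3F.
Each vertex has degree 4, so 4V = 2E and hence V = 3F/4.
Euler: V − E + F = 2 ⇒ (3F/4) − (3F/2) + F = 2.
Multiply by 8: (6 − 12 + 8)F = 16, i.e. 2F = 16.
So F = 8, E = 3·8/2 = 12, V = 3·8/4 = 6.

6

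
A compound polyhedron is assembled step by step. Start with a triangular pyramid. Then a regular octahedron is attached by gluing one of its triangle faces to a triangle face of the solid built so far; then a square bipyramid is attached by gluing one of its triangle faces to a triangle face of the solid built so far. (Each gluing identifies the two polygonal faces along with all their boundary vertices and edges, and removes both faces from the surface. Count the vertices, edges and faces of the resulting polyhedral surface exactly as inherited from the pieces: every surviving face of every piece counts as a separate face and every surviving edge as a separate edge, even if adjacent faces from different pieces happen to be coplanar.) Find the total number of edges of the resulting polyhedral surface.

A triangular pyramid: V=4, E=6, F=4.
Attach a regular octahedron (V=6, E=12, F=8) along a 3-gon: merge 3 vertices and 3 edges, delete both glued faces → V=7, E=15, F=10.
Attach a square bipyramid (V=6, E=12, F=8) along a 3-gon: merge 3 vertices and 3 edges, delete both glued faces → V=10, E=24, F=16.
Check: V − E + F = 10 − 24 + 16 = 2.

24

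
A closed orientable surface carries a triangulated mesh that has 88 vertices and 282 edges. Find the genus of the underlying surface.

4

Every face is a triangle and each edge borders two faces, so 3F = 2·282, giving F = 188.
χ = V − E + F = 88 − 282 + 188 = -6.
For a closed orientable surface χ = 2 − 2g, so g = (2 − (-6))/2 = 4.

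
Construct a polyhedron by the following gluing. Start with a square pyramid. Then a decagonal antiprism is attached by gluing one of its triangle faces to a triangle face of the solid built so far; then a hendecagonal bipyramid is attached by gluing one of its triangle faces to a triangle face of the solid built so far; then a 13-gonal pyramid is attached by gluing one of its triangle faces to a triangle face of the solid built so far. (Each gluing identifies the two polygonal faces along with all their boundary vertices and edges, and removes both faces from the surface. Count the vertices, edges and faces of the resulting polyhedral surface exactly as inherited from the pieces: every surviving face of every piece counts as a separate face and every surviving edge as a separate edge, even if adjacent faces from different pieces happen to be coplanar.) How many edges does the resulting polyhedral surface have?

A square pyramid: V=5, E=8, F=5.
Attach a decagonal antiprism (V=20, E=40, F=22) along a 3-gon: merge 3 vertices and 3 edges, delete both glued faces → V=22, E=45, F=25.
Attach a hendecagonal bipyramid (V=13, E=33, F=22) along a 3-gon: merge 3 vertices and 3 edges, delete both glued faces → V=32, E=75, F=45.
Attach a 13-gonal pyramid (V=14, E=26, F=14) along a 3-gon: merge 3 vertices and 3 edges, delete both glued faces → V=43, E=98, F=57.
Check: V − E + F = 43 − 98 + 57 = 2.

98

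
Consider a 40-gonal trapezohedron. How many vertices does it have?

The n-trapezohedron (dual of the n-antiprism) has V = 2·40 + 2 = 82, E = 4·40 = 160, F = 2·40 = 80.

82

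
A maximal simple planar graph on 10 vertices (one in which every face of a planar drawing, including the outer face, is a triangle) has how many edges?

In a plane triangulation 3F = 2E and V − E + F = 2, so E = 3V − 6 = 3·10 − 6 = 24.

24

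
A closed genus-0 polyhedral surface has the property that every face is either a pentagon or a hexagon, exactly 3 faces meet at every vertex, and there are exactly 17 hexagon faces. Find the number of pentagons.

Let x be the number of pentagons; then F = 17 + x.
Edge–face incidences: 2E = 6·17 + 5·x = 102 + 5x.
Every vertex has degree 3, so 3V = 2E.
Euler: V − E + F = 2 ⇒ (2E)/3 − E + (17 + x) = 2.
Multiply by 6: 2·(2E) − 3·(2E) + 6·(17 + x) = 12, i.e. 102 + 6x − (102 + 5x) = 12.
Collecting terms: x = 12.
Then 2E = 102 + 5·12 = 162, so E = 81, V = 2E/3 = 54, F = 17 + 12 = 29.

12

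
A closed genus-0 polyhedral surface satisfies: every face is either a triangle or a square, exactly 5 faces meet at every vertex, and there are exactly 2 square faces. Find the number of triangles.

Let x be the number of triangles; then F = 2 + x.
Edge–face incidences: 2E = 4·2 + 3·x = 8 + 3x.
Every vertex has degree 5, so 5V = 2E.
Euler: V − E + F = 2 ⇒ (2E)/5 − E + (2 + x) = 2.
Multiply by 10: 2·(2E) − 5·(2E) + 10·(2 + x) = 20, i.e. 20 + 10x − 3·(8 + 3x) = 20.
Collecting terms: x − 4 = 20, so x = 24.
Then 2E = 8 + 3·24 = 80, so E = 40, V = 2E/5 = 16, F = 2 + 24 = 26.

24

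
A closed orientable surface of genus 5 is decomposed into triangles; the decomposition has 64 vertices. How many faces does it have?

144

χ = 2 − 2·5 = -8, and every face is a triangle so 3F = 2E.
V − E + F = -8 with E = 3F/2 gives 64 − (3/2 − 1)·F = -8, so F = 144 and E = 216.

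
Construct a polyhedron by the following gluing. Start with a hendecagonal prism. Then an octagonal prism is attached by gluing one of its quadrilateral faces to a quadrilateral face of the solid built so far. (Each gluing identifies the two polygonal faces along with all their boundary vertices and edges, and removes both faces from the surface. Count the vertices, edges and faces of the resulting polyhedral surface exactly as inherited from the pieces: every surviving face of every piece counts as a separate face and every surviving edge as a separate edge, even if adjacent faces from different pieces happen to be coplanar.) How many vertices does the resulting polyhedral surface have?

34

A hendecagonal prism: V=22, E=33, F=13.
Attach an octagonal prism (V=16, E=24, F=10) along a 4-gon: merge 4 vertices and 4 edges, delete both glued faces → V=34, E=53, F=21.
Check: V − E + F = 34 − 53 + 21 = 2.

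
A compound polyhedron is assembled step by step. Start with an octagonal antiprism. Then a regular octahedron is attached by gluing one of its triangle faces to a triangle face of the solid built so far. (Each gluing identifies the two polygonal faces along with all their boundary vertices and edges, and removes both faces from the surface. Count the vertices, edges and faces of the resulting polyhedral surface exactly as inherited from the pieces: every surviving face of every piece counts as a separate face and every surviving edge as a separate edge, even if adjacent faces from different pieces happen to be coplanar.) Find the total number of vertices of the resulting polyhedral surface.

An octagonal antiprism: V=16, E=32, F=18.
Attach a regular octahedron (V=6, E=12, F=8) along a 3-gon: merge 3 vertices and 3 edges, delete both glued faces → V=19, E=41, F=24.
Check: V − E + F = 19 − 41 + 24 = 2.

19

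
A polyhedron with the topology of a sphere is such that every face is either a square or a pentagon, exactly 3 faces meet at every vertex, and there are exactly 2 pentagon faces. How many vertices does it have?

10

Let x be the number of squares; then F = 2 + x.
Edge–face incidences: 2E = 5·2 + 4·x = 10 + 4x.
Every vertex has degree 3, so 3V = 2E.
Euler: V − E + F = 2 ⇒ (2E)/3 − E + (2 + x) = 2.
Multiply by 6: 2·(2E) − 3·(2E) + 6·(2 + x) = 12, i.e. 12 + 6x − (10 + 4x) = 12.
Collecting terms: 2x + 2 = 12, so 2x = 10, so x = 5.
Then 2E = 10 + 4·5 = 30, so E = 15, V = 2E/3 = 10, F = 2 + 5 = 7.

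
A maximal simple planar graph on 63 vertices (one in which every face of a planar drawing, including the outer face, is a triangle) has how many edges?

In a plane triangulation 3F = 2E and V − E + F = 2, so E = 3V − 6 = 3·63 − 6 = 183.

183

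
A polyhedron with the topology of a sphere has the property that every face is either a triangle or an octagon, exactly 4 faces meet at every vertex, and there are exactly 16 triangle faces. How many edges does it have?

Let x be the number of octagons; then F = 16 + x.
Edge–face incidences: 2E = 3·16 + 8·x = 48 + 8x.
Every vertex has degree 4, so 4V = 2E.
Euler: V − E + F = 2 ⇒ (2E)/4 − E + (16 + x) = 2.
Multiply by 8: 2·(2E) − 4·(2E) + 8·(16 + x) = 16, i.e. 128 + 8x − 2·(48 + 8x) = 16.
Collecting terms: −8x + 32 = 16, so −8x = −16, so x = 2.
Then 2E = 48 + 8·2 = 64, so E = 32, V = 2E/4 = 16, F = 16 + 2 = 18.

32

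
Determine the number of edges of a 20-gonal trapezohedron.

The n-trapezohedron (dual of the n-antiprism) has V = 2·20 + 2 = 42, E = 4·20 = 80, F = 2·20 = 40.

80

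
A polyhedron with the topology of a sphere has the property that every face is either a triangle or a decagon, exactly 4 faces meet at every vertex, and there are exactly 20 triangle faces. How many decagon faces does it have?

2

Let x be the number of decagons; then F = 20 + x.
Edge–face incidences: 2E = 3·20 + 10·x = 60 + 10x.
Every vertex has degree 4, so 4V = 2E.
Euler: V − E + F = 2 ⇒ (2E)/4 − E + (20 + x) = 2.
Multiply by 8: 2·(2E) − 4·(2E) + 8·(20 + x) = 16, i.e. 160 + 8x − 2·(60 + 10x) = 16.
Collecting terms: −12x + 40 = 16, so −12x = −24, so x = 2.
Then 2E = 60 + 10·2 = 80, so E = 40, V = 2E/4 = 20, F = 20 + 2 = 22.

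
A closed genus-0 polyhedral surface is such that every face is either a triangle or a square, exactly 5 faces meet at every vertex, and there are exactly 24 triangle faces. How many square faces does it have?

Let x be the number of squares; then F = 24 + x.
Edge–face incidences: 2E = 3·24 + 4·x = 72 + 4x.
Every vertex has degree 5, so 5V = 2E.
Euler: V − E + F = 2 ⇒ (2E)/5 − E + (24 + x) = 2.
Multiply by 10: 2·(2E) − 5·(2E) + 10·(24 + x) = 20, i.e. 240 + 10x − 3·(72 + 4x) = 20.
Collecting terms: −2x + 24 = 20, so −2x = −4, so x = 2.
Then 2E = 72 + 4·2 = 80, so E = 40, V = 2E/5 = 16, F = 24 + 2 = 26.

2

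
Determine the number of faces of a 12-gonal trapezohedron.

24

The n-trapezohedron (dual of the n-antiprism) has V = 2·12 + 2 = 26, E = 4·12 = 48, F = 2·12 = 24.
Check: V − E + F = 26 − 48 + 24 = 2.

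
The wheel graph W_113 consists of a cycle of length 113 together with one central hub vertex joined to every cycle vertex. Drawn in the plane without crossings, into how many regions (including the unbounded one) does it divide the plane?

114

W_113 has V = 113 + 1 = 114 vertices and E = 2·113 = 226 edges.
By Euler's formula F = 2 − V + E = 2 − 114 + 226 = 114.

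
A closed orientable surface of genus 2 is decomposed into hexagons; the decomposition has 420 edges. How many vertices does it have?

278

χ = 2 − 2·2 = -2, and every face is a hexagon so 6F = 2E.
F = 2E/6 = 140. Then V = -2 + E − F = -2 + 420 − 140 = 278.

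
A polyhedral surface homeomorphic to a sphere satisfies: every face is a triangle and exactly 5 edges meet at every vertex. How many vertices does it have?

12

Each face has 3 edges and each edge borders two faces, so 2E = 3F.
Each vertex has degree 5, so 5V = 2E and hence V = 3F/5.
Euler: V − E + F = 2 ⇒ (3F/5) − (3F/2) + F = 2.
Multiply by 10: (6 − 15 + 10)F = 20, i.e. 1F = 20.
So F = 20, E = 3·20/2 = 30, V = 3·20/5 = 12.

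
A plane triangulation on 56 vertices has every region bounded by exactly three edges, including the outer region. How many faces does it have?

108

In a plane triangulation 3F = 2E and V − E + F = 2, so F = 2V − 4 = 2·56 − 4 = 108.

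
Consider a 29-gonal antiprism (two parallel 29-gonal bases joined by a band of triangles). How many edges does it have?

An antiprism on an n-gon has two n-gon caps and 2n triangles: V = 2·29 = 58, E = 4·29 = 116, F = 2·29 + 2 = 60.

116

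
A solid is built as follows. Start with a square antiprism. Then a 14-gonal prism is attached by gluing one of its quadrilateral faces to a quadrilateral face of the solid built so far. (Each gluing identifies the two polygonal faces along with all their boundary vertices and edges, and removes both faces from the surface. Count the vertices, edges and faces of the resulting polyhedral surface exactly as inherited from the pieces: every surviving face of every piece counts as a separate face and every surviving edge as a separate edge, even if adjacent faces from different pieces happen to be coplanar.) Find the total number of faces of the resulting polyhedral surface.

A square antiprism: V=8, E=16, F=10.
Attach a 14-gonal prism (V=28, E=42, F=16) along a 4-gon: merge 4 vertices and 4 edges, delete both glued faces → V=32, E=54, F=24.
Check: V − E + F = 32 − 54 + 24 = 2.

24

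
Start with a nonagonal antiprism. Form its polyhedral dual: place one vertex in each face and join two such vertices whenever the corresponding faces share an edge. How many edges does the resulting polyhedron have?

The base solid has V = 18, E = 36, F = 20.
The dual swaps V and F and preserves E: V′ = F = 20, E′ = E = 36, F′ = V = 18.

36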